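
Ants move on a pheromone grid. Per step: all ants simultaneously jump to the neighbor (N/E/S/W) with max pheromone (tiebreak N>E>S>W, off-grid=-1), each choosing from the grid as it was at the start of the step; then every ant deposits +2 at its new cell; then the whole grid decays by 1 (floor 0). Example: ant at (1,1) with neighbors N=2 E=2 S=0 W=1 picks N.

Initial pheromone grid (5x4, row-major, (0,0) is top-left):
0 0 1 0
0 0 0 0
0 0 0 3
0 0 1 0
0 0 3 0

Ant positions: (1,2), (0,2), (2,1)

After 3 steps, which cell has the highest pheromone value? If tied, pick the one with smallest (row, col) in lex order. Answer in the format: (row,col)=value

Step 1: ant0:(1,2)->N->(0,2) | ant1:(0,2)->E->(0,3) | ant2:(2,1)->N->(1,1)
  grid max=2 at (0,2)
Step 2: ant0:(0,2)->E->(0,3) | ant1:(0,3)->W->(0,2) | ant2:(1,1)->N->(0,1)
  grid max=3 at (0,2)
Step 3: ant0:(0,3)->W->(0,2) | ant1:(0,2)->E->(0,3) | ant2:(0,1)->E->(0,2)
  grid max=6 at (0,2)
Final grid:
  0 0 6 3
  0 0 0 0
  0 0 0 0
  0 0 0 0
  0 0 0 0
Max pheromone 6 at (0,2)

Answer: (0,2)=6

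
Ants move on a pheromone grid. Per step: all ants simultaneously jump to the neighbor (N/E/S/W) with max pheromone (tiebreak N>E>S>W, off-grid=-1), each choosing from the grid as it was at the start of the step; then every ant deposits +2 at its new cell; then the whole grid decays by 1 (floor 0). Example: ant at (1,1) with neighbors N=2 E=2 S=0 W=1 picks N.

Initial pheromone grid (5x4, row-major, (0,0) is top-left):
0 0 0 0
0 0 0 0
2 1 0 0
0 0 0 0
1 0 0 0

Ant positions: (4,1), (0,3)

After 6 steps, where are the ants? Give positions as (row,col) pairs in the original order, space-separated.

Step 1: ant0:(4,1)->W->(4,0) | ant1:(0,3)->S->(1,3)
  grid max=2 at (4,0)
Step 2: ant0:(4,0)->N->(3,0) | ant1:(1,3)->N->(0,3)
  grid max=1 at (0,3)
Step 3: ant0:(3,0)->S->(4,0) | ant1:(0,3)->S->(1,3)
  grid max=2 at (4,0)
Step 4: ant0:(4,0)->N->(3,0) | ant1:(1,3)->N->(0,3)
  grid max=1 at (0,3)
Step 5: ant0:(3,0)->S->(4,0) | ant1:(0,3)->S->(1,3)
  grid max=2 at (4,0)
Step 6: ant0:(4,0)->N->(3,0) | ant1:(1,3)->N->(0,3)
  grid max=1 at (0,3)

(3,0) (0,3)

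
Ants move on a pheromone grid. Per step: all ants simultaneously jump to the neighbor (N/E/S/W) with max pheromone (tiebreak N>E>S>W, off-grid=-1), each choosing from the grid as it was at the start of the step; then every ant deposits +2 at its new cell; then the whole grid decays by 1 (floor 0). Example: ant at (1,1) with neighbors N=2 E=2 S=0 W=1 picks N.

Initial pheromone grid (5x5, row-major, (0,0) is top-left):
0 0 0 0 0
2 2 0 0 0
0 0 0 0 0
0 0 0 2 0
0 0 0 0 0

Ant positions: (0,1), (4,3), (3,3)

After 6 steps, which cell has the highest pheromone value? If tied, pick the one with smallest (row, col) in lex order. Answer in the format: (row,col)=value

Step 1: ant0:(0,1)->S->(1,1) | ant1:(4,3)->N->(3,3) | ant2:(3,3)->N->(2,3)
  grid max=3 at (1,1)
Step 2: ant0:(1,1)->W->(1,0) | ant1:(3,3)->N->(2,3) | ant2:(2,3)->S->(3,3)
  grid max=4 at (3,3)
Step 3: ant0:(1,0)->E->(1,1) | ant1:(2,3)->S->(3,3) | ant2:(3,3)->N->(2,3)
  grid max=5 at (3,3)
Step 4: ant0:(1,1)->W->(1,0) | ant1:(3,3)->N->(2,3) | ant2:(2,3)->S->(3,3)
  grid max=6 at (3,3)
Step 5: ant0:(1,0)->E->(1,1) | ant1:(2,3)->S->(3,3) | ant2:(3,3)->N->(2,3)
  grid max=7 at (3,3)
Step 6: ant0:(1,1)->W->(1,0) | ant1:(3,3)->N->(2,3) | ant2:(2,3)->S->(3,3)
  grid max=8 at (3,3)
Final grid:
  0 0 0 0 0
  2 2 0 0 0
  0 0 0 6 0
  0 0 0 8 0
  0 0 0 0 0
Max pheromone 8 at (3,3)

Answer: (3,3)=8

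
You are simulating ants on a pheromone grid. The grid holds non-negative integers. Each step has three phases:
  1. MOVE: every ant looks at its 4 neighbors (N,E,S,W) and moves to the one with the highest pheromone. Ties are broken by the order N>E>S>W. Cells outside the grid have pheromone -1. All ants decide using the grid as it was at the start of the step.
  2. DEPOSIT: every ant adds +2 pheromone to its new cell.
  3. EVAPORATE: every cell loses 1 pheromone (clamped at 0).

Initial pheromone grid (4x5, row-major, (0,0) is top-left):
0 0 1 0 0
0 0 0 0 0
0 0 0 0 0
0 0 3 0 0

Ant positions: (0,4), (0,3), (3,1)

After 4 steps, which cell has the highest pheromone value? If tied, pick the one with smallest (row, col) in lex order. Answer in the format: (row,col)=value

Step 1: ant0:(0,4)->S->(1,4) | ant1:(0,3)->W->(0,2) | ant2:(3,1)->E->(3,2)
  grid max=4 at (3,2)
Step 2: ant0:(1,4)->N->(0,4) | ant1:(0,2)->E->(0,3) | ant2:(3,2)->N->(2,2)
  grid max=3 at (3,2)
Step 3: ant0:(0,4)->W->(0,3) | ant1:(0,3)->E->(0,4) | ant2:(2,2)->S->(3,2)
  grid max=4 at (3,2)
Step 4: ant0:(0,3)->E->(0,4) | ant1:(0,4)->W->(0,3) | ant2:(3,2)->N->(2,2)
  grid max=3 at (0,3)
Final grid:
  0 0 0 3 3
  0 0 0 0 0
  0 0 1 0 0
  0 0 3 0 0
Max pheromone 3 at (0,3)

Answer: (0,3)=3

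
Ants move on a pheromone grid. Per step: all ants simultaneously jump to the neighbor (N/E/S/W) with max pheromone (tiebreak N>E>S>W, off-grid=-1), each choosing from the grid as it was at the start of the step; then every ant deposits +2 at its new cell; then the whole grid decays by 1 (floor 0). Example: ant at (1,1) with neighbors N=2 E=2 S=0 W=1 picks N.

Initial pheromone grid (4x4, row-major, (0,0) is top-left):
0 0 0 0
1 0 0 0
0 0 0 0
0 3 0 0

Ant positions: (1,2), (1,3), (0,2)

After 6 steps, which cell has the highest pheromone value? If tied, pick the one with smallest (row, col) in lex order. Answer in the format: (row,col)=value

Answer: (0,2)=12

Derivation:
Step 1: ant0:(1,2)->N->(0,2) | ant1:(1,3)->N->(0,3) | ant2:(0,2)->E->(0,3)
  grid max=3 at (0,3)
Step 2: ant0:(0,2)->E->(0,3) | ant1:(0,3)->W->(0,2) | ant2:(0,3)->W->(0,2)
  grid max=4 at (0,2)
Step 3: ant0:(0,3)->W->(0,2) | ant1:(0,2)->E->(0,3) | ant2:(0,2)->E->(0,3)
  grid max=7 at (0,3)
Step 4: ant0:(0,2)->E->(0,3) | ant1:(0,3)->W->(0,2) | ant2:(0,3)->W->(0,2)
  grid max=8 at (0,2)
Step 5: ant0:(0,3)->W->(0,2) | ant1:(0,2)->E->(0,3) | ant2:(0,2)->E->(0,3)
  grid max=11 at (0,3)
Step 6: ant0:(0,2)->E->(0,3) | ant1:(0,3)->W->(0,2) | ant2:(0,3)->W->(0,2)
  grid max=12 at (0,2)
Final grid:
  0 0 12 12
  0 0 0 0
  0 0 0 0
  0 0 0 0
Max pheromone 12 at (0,2)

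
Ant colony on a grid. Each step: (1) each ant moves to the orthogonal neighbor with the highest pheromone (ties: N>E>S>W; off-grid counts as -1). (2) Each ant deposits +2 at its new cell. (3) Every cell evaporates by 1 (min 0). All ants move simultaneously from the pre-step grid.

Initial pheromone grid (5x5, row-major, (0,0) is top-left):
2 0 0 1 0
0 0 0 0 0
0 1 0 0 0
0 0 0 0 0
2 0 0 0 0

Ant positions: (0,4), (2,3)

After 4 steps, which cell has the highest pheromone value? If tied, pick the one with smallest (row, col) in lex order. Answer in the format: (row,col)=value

Step 1: ant0:(0,4)->W->(0,3) | ant1:(2,3)->N->(1,3)
  grid max=2 at (0,3)
Step 2: ant0:(0,3)->S->(1,3) | ant1:(1,3)->N->(0,3)
  grid max=3 at (0,3)
Step 3: ant0:(1,3)->N->(0,3) | ant1:(0,3)->S->(1,3)
  grid max=4 at (0,3)
Step 4: ant0:(0,3)->S->(1,3) | ant1:(1,3)->N->(0,3)
  grid max=5 at (0,3)
Final grid:
  0 0 0 5 0
  0 0 0 4 0
  0 0 0 0 0
  0 0 0 0 0
  0 0 0 0 0
Max pheromone 5 at (0,3)

Answer: (0,3)=5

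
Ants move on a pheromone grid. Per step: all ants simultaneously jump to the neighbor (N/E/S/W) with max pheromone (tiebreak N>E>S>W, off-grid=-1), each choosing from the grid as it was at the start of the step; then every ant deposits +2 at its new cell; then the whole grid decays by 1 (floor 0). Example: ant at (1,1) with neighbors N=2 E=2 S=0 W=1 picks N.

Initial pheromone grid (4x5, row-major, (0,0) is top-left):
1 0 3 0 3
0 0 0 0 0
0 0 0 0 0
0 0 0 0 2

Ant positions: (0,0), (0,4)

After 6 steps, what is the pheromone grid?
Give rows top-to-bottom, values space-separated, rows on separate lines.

After step 1: ants at (0,1),(1,4)
  0 1 2 0 2
  0 0 0 0 1
  0 0 0 0 0
  0 0 0 0 1
After step 2: ants at (0,2),(0,4)
  0 0 3 0 3
  0 0 0 0 0
  0 0 0 0 0
  0 0 0 0 0
After step 3: ants at (0,3),(1,4)
  0 0 2 1 2
  0 0 0 0 1
  0 0 0 0 0
  0 0 0 0 0
After step 4: ants at (0,4),(0,4)
  0 0 1 0 5
  0 0 0 0 0
  0 0 0 0 0
  0 0 0 0 0
After step 5: ants at (1,4),(1,4)
  0 0 0 0 4
  0 0 0 0 3
  0 0 0 0 0
  0 0 0 0 0
After step 6: ants at (0,4),(0,4)
  0 0 0 0 7
  0 0 0 0 2
  0 0 0 0 0
  0 0 0 0 0

0 0 0 0 7
0 0 0 0 2
0 0 0 0 0
0 0 0 0 0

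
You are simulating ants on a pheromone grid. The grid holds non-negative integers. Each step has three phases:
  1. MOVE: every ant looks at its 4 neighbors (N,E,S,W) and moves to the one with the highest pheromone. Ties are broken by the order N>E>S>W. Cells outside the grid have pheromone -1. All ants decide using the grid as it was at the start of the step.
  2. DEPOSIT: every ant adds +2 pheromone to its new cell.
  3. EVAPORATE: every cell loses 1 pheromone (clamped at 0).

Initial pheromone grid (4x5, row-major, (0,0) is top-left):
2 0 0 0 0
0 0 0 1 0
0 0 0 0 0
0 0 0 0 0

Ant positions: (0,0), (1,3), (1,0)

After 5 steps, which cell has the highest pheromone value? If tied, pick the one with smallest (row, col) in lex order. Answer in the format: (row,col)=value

Step 1: ant0:(0,0)->E->(0,1) | ant1:(1,3)->N->(0,3) | ant2:(1,0)->N->(0,0)
  grid max=3 at (0,0)
Step 2: ant0:(0,1)->W->(0,0) | ant1:(0,3)->E->(0,4) | ant2:(0,0)->E->(0,1)
  grid max=4 at (0,0)
Step 3: ant0:(0,0)->E->(0,1) | ant1:(0,4)->S->(1,4) | ant2:(0,1)->W->(0,0)
  grid max=5 at (0,0)
Step 4: ant0:(0,1)->W->(0,0) | ant1:(1,4)->N->(0,4) | ant2:(0,0)->E->(0,1)
  grid max=6 at (0,0)
Step 5: ant0:(0,0)->E->(0,1) | ant1:(0,4)->S->(1,4) | ant2:(0,1)->W->(0,0)
  grid max=7 at (0,0)
Final grid:
  7 5 0 0 0
  0 0 0 0 1
  0 0 0 0 0
  0 0 0 0 0
Max pheromone 7 at (0,0)

Answer: (0,0)=7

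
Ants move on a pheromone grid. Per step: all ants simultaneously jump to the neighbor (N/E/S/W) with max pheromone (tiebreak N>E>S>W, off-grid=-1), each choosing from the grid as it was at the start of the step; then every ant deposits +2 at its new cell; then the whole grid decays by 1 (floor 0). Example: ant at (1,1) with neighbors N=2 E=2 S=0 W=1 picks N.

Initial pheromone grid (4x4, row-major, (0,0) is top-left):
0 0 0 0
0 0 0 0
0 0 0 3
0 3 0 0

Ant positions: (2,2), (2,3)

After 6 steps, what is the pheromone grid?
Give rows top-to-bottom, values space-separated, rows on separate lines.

After step 1: ants at (2,3),(1,3)
  0 0 0 0
  0 0 0 1
  0 0 0 4
  0 2 0 0
After step 2: ants at (1,3),(2,3)
  0 0 0 0
  0 0 0 2
  0 0 0 5
  0 1 0 0
After step 3: ants at (2,3),(1,3)
  0 0 0 0
  0 0 0 3
  0 0 0 6
  0 0 0 0
After step 4: ants at (1,3),(2,3)
  0 0 0 0
  0 0 0 4
  0 0 0 7
  0 0 0 0
After step 5: ants at (2,3),(1,3)
  0 0 0 0
  0 0 0 5
  0 0 0 8
  0 0 0 0
After step 6: ants at (1,3),(2,3)
  0 0 0 0
  0 0 0 6
  0 0 0 9
  0 0 0 0

0 0 0 0
0 0 0 6
0 0 0 9
0 0 0 0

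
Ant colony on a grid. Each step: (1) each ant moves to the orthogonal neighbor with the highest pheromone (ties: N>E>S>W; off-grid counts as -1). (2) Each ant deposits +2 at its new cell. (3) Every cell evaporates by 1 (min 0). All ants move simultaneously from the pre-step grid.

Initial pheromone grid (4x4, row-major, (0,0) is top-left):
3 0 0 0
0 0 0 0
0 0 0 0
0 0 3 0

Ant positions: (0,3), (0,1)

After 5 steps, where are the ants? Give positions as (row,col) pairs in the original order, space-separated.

Step 1: ant0:(0,3)->S->(1,3) | ant1:(0,1)->W->(0,0)
  grid max=4 at (0,0)
Step 2: ant0:(1,3)->N->(0,3) | ant1:(0,0)->E->(0,1)
  grid max=3 at (0,0)
Step 3: ant0:(0,3)->S->(1,3) | ant1:(0,1)->W->(0,0)
  grid max=4 at (0,0)
Step 4: ant0:(1,3)->N->(0,3) | ant1:(0,0)->E->(0,1)
  grid max=3 at (0,0)
Step 5: ant0:(0,3)->S->(1,3) | ant1:(0,1)->W->(0,0)
  grid max=4 at (0,0)

(1,3) (0,0)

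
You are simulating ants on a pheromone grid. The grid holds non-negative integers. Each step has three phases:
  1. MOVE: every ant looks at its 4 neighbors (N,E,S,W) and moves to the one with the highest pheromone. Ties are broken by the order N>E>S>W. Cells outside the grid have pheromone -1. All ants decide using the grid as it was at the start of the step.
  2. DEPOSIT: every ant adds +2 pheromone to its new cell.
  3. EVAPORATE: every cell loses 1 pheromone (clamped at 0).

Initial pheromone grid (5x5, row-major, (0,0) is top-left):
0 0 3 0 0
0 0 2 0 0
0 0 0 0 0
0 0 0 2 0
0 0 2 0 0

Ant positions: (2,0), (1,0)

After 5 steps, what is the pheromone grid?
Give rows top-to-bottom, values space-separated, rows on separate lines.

After step 1: ants at (1,0),(0,0)
  1 0 2 0 0
  1 0 1 0 0
  0 0 0 0 0
  0 0 0 1 0
  0 0 1 0 0
After step 2: ants at (0,0),(1,0)
  2 0 1 0 0
  2 0 0 0 0
  0 0 0 0 0
  0 0 0 0 0
  0 0 0 0 0
After step 3: ants at (1,0),(0,0)
  3 0 0 0 0
  3 0 0 0 0
  0 0 0 0 0
  0 0 0 0 0
  0 0 0 0 0
After step 4: ants at (0,0),(1,0)
  4 0 0 0 0
  4 0 0 0 0
  0 0 0 0 0
  0 0 0 0 0
  0 0 0 0 0
After step 5: ants at (1,0),(0,0)
  5 0 0 0 0
  5 0 0 0 0
  0 0 0 0 0
  0 0 0 0 0
  0 0 0 0 0

5 0 0 0 0
5 0 0 0 0
0 0 0 0 0
0 0 0 0 0
0 0 0 0 0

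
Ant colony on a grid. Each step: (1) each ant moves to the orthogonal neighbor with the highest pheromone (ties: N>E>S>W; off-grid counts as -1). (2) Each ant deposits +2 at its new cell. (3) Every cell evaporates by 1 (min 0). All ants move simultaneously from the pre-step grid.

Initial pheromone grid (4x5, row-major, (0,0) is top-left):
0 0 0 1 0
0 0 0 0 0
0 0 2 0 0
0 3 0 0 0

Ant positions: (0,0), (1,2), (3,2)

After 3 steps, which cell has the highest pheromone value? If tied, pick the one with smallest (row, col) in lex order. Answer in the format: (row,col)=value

Step 1: ant0:(0,0)->E->(0,1) | ant1:(1,2)->S->(2,2) | ant2:(3,2)->W->(3,1)
  grid max=4 at (3,1)
Step 2: ant0:(0,1)->E->(0,2) | ant1:(2,2)->N->(1,2) | ant2:(3,1)->N->(2,1)
  grid max=3 at (3,1)
Step 3: ant0:(0,2)->S->(1,2) | ant1:(1,2)->S->(2,2) | ant2:(2,1)->S->(3,1)
  grid max=4 at (3,1)
Final grid:
  0 0 0 0 0
  0 0 2 0 0
  0 0 3 0 0
  0 4 0 0 0
Max pheromone 4 at (3,1)

Answer: (3,1)=4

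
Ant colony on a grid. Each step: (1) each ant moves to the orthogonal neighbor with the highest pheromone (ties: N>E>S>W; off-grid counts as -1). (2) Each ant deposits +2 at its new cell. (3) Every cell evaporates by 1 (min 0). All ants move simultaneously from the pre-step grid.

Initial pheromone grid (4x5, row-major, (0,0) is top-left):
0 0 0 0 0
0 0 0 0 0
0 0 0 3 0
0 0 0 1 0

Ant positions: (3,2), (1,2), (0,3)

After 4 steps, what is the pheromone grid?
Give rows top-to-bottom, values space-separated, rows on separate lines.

After step 1: ants at (3,3),(0,2),(0,4)
  0 0 1 0 1
  0 0 0 0 0
  0 0 0 2 0
  0 0 0 2 0
After step 2: ants at (2,3),(0,3),(1,4)
  0 0 0 1 0
  0 0 0 0 1
  0 0 0 3 0
  0 0 0 1 0
After step 3: ants at (3,3),(0,4),(0,4)
  0 0 0 0 3
  0 0 0 0 0
  0 0 0 2 0
  0 0 0 2 0
After step 4: ants at (2,3),(1,4),(1,4)
  0 0 0 0 2
  0 0 0 0 3
  0 0 0 3 0
  0 0 0 1 0

0 0 0 0 2
0 0 0 0 3
0 0 0 3 0
0 0 0 1 0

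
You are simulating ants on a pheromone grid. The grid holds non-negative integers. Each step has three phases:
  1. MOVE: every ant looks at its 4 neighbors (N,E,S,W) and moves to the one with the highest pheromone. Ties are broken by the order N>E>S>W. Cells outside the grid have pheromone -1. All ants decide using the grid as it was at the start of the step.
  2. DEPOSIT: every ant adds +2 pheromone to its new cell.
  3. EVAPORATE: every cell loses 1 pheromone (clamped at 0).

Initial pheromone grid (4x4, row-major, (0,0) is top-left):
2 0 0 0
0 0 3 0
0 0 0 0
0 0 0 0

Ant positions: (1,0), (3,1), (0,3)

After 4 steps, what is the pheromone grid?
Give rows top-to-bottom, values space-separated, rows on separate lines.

After step 1: ants at (0,0),(2,1),(1,3)
  3 0 0 0
  0 0 2 1
  0 1 0 0
  0 0 0 0
After step 2: ants at (0,1),(1,1),(1,2)
  2 1 0 0
  0 1 3 0
  0 0 0 0
  0 0 0 0
After step 3: ants at (0,0),(1,2),(1,1)
  3 0 0 0
  0 2 4 0
  0 0 0 0
  0 0 0 0
After step 4: ants at (0,1),(1,1),(1,2)
  2 1 0 0
  0 3 5 0
  0 0 0 0
  0 0 0 0

2 1 0 0
0 3 5 0
0 0 0 0
0 0 0 0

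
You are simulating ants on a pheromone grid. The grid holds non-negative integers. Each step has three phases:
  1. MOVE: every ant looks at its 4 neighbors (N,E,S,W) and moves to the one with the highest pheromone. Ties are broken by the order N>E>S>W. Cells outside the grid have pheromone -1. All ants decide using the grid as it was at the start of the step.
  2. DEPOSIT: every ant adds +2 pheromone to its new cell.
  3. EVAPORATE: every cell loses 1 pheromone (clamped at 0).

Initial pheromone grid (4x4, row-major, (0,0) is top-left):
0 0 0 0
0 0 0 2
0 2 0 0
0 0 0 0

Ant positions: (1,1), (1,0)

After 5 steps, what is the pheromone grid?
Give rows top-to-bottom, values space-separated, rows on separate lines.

After step 1: ants at (2,1),(0,0)
  1 0 0 0
  0 0 0 1
  0 3 0 0
  0 0 0 0
After step 2: ants at (1,1),(0,1)
  0 1 0 0
  0 1 0 0
  0 2 0 0
  0 0 0 0
After step 3: ants at (2,1),(1,1)
  0 0 0 0
  0 2 0 0
  0 3 0 0
  0 0 0 0
After step 4: ants at (1,1),(2,1)
  0 0 0 0
  0 3 0 0
  0 4 0 0
  0 0 0 0
After step 5: ants at (2,1),(1,1)
  0 0 0 0
  0 4 0 0
  0 5 0 0
  0 0 0 0

0 0 0 0
0 4 0 0
0 5 0 0
0 0 0 0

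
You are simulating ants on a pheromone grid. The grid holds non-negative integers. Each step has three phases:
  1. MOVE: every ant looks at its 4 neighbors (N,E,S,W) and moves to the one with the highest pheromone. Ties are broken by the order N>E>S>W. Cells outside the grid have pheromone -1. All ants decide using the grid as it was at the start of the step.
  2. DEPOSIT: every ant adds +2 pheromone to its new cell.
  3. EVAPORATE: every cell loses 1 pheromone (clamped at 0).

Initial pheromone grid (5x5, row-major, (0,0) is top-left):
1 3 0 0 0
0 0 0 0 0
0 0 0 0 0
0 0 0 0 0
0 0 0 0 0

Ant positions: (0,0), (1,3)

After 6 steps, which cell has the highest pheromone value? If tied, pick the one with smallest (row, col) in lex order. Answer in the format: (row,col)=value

Step 1: ant0:(0,0)->E->(0,1) | ant1:(1,3)->N->(0,3)
  grid max=4 at (0,1)
Step 2: ant0:(0,1)->E->(0,2) | ant1:(0,3)->E->(0,4)
  grid max=3 at (0,1)
Step 3: ant0:(0,2)->W->(0,1) | ant1:(0,4)->S->(1,4)
  grid max=4 at (0,1)
Step 4: ant0:(0,1)->E->(0,2) | ant1:(1,4)->N->(0,4)
  grid max=3 at (0,1)
Step 5: ant0:(0,2)->W->(0,1) | ant1:(0,4)->S->(1,4)
  grid max=4 at (0,1)
Step 6: ant0:(0,1)->E->(0,2) | ant1:(1,4)->N->(0,4)
  grid max=3 at (0,1)
Final grid:
  0 3 1 0 1
  0 0 0 0 0
  0 0 0 0 0
  0 0 0 0 0
  0 0 0 0 0
Max pheromone 3 at (0,1)

Answer: (0,1)=3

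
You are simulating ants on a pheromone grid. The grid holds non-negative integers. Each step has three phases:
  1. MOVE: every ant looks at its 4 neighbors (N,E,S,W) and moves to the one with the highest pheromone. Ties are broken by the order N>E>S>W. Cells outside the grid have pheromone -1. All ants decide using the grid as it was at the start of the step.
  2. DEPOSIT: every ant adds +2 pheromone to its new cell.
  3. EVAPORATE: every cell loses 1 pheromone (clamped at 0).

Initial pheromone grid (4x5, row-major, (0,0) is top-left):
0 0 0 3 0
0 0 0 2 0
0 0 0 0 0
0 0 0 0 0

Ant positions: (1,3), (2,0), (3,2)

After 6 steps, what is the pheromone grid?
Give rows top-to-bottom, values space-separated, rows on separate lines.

After step 1: ants at (0,3),(1,0),(2,2)
  0 0 0 4 0
  1 0 0 1 0
  0 0 1 0 0
  0 0 0 0 0
After step 2: ants at (1,3),(0,0),(1,2)
  1 0 0 3 0
  0 0 1 2 0
  0 0 0 0 0
  0 0 0 0 0
After step 3: ants at (0,3),(0,1),(1,3)
  0 1 0 4 0
  0 0 0 3 0
  0 0 0 0 0
  0 0 0 0 0
After step 4: ants at (1,3),(0,2),(0,3)
  0 0 1 5 0
  0 0 0 4 0
  0 0 0 0 0
  0 0 0 0 0
After step 5: ants at (0,3),(0,3),(1,3)
  0 0 0 8 0
  0 0 0 5 0
  0 0 0 0 0
  0 0 0 0 0
After step 6: ants at (1,3),(1,3),(0,3)
  0 0 0 9 0
  0 0 0 8 0
  0 0 0 0 0
  0 0 0 0 0

0 0 0 9 0
0 0 0 8 0
0 0 0 0 0
0 0 0 0 0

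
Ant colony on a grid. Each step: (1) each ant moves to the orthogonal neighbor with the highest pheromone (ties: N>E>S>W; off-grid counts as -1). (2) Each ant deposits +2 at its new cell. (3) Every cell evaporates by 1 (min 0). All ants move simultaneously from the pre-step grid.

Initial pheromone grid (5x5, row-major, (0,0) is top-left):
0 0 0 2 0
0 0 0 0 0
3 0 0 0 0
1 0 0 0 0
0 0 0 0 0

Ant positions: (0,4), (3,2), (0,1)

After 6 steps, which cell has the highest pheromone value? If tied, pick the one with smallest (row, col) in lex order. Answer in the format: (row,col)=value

Step 1: ant0:(0,4)->W->(0,3) | ant1:(3,2)->N->(2,2) | ant2:(0,1)->E->(0,2)
  grid max=3 at (0,3)
Step 2: ant0:(0,3)->W->(0,2) | ant1:(2,2)->N->(1,2) | ant2:(0,2)->E->(0,3)
  grid max=4 at (0,3)
Step 3: ant0:(0,2)->E->(0,3) | ant1:(1,2)->N->(0,2) | ant2:(0,3)->W->(0,2)
  grid max=5 at (0,2)
Step 4: ant0:(0,3)->W->(0,2) | ant1:(0,2)->E->(0,3) | ant2:(0,2)->E->(0,3)
  grid max=8 at (0,3)
Step 5: ant0:(0,2)->E->(0,3) | ant1:(0,3)->W->(0,2) | ant2:(0,3)->W->(0,2)
  grid max=9 at (0,2)
Step 6: ant0:(0,3)->W->(0,2) | ant1:(0,2)->E->(0,3) | ant2:(0,2)->E->(0,3)
  grid max=12 at (0,3)
Final grid:
  0 0 10 12 0
  0 0 0 0 0
  0 0 0 0 0
  0 0 0 0 0
  0 0 0 0 0
Max pheromone 12 at (0,3)

Answer: (0,3)=12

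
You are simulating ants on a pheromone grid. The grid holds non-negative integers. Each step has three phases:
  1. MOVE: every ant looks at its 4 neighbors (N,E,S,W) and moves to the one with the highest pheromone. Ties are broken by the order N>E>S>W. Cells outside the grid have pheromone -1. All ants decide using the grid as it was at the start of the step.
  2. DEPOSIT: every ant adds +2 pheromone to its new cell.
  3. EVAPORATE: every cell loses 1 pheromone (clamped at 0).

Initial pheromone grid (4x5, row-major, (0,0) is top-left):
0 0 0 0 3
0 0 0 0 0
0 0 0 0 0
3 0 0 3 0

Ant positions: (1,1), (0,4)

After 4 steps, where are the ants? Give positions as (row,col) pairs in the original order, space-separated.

Step 1: ant0:(1,1)->N->(0,1) | ant1:(0,4)->S->(1,4)
  grid max=2 at (0,4)
Step 2: ant0:(0,1)->E->(0,2) | ant1:(1,4)->N->(0,4)
  grid max=3 at (0,4)
Step 3: ant0:(0,2)->E->(0,3) | ant1:(0,4)->S->(1,4)
  grid max=2 at (0,4)
Step 4: ant0:(0,3)->E->(0,4) | ant1:(1,4)->N->(0,4)
  grid max=5 at (0,4)

(0,4) (0,4)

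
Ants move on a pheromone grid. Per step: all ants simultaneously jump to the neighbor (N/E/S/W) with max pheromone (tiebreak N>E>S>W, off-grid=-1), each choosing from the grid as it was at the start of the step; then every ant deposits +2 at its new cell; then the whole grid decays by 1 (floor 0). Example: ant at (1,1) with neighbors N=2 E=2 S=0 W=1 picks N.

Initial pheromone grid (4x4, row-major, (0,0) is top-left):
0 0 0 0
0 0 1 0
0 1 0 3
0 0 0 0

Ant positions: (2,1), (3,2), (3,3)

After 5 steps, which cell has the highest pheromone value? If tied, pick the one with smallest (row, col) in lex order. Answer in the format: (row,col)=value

Answer: (2,3)=8

Derivation:
Step 1: ant0:(2,1)->N->(1,1) | ant1:(3,2)->N->(2,2) | ant2:(3,3)->N->(2,3)
  grid max=4 at (2,3)
Step 2: ant0:(1,1)->N->(0,1) | ant1:(2,2)->E->(2,3) | ant2:(2,3)->W->(2,2)
  grid max=5 at (2,3)
Step 3: ant0:(0,1)->E->(0,2) | ant1:(2,3)->W->(2,2) | ant2:(2,2)->E->(2,3)
  grid max=6 at (2,3)
Step 4: ant0:(0,2)->E->(0,3) | ant1:(2,2)->E->(2,3) | ant2:(2,3)->W->(2,2)
  grid max=7 at (2,3)
Step 5: ant0:(0,3)->S->(1,3) | ant1:(2,3)->W->(2,2) | ant2:(2,2)->E->(2,3)
  grid max=8 at (2,3)
Final grid:
  0 0 0 0
  0 0 0 1
  0 0 5 8
  0 0 0 0
Max pheromone 8 at (2,3)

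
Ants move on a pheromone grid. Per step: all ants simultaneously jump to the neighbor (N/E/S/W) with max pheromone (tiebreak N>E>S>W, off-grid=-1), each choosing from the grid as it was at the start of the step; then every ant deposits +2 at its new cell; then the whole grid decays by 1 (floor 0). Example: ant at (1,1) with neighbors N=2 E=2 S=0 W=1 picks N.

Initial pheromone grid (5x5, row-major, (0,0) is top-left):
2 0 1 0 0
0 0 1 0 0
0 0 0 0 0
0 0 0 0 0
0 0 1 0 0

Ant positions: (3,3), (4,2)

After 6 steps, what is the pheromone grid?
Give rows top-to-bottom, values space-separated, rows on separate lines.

After step 1: ants at (2,3),(3,2)
  1 0 0 0 0
  0 0 0 0 0
  0 0 0 1 0
  0 0 1 0 0
  0 0 0 0 0
After step 2: ants at (1,3),(2,2)
  0 0 0 0 0
  0 0 0 1 0
  0 0 1 0 0
  0 0 0 0 0
  0 0 0 0 0
After step 3: ants at (0,3),(1,2)
  0 0 0 1 0
  0 0 1 0 0
  0 0 0 0 0
  0 0 0 0 0
  0 0 0 0 0
After step 4: ants at (0,4),(0,2)
  0 0 1 0 1
  0 0 0 0 0
  0 0 0 0 0
  0 0 0 0 0
  0 0 0 0 0
After step 5: ants at (1,4),(0,3)
  0 0 0 1 0
  0 0 0 0 1
  0 0 0 0 0
  0 0 0 0 0
  0 0 0 0 0
After step 6: ants at (0,4),(0,4)
  0 0 0 0 3
  0 0 0 0 0
  0 0 0 0 0
  0 0 0 0 0
  0 0 0 0 0

0 0 0 0 3
0 0 0 0 0
0 0 0 0 0
0 0 0 0 0
0 0 0 0 0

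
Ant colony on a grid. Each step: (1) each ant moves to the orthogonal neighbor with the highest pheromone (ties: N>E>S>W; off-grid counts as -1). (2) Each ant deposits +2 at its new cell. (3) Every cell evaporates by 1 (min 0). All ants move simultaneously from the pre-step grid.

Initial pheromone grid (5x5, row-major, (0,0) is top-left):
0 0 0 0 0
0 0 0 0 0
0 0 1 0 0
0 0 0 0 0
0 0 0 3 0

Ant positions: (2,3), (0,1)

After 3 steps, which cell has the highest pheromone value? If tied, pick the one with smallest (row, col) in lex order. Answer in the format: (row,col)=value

Step 1: ant0:(2,3)->W->(2,2) | ant1:(0,1)->E->(0,2)
  grid max=2 at (2,2)
Step 2: ant0:(2,2)->N->(1,2) | ant1:(0,2)->E->(0,3)
  grid max=1 at (0,3)
Step 3: ant0:(1,2)->S->(2,2) | ant1:(0,3)->E->(0,4)
  grid max=2 at (2,2)
Final grid:
  0 0 0 0 1
  0 0 0 0 0
  0 0 2 0 0
  0 0 0 0 0
  0 0 0 0 0
Max pheromone 2 at (2,2)

Answer: (2,2)=2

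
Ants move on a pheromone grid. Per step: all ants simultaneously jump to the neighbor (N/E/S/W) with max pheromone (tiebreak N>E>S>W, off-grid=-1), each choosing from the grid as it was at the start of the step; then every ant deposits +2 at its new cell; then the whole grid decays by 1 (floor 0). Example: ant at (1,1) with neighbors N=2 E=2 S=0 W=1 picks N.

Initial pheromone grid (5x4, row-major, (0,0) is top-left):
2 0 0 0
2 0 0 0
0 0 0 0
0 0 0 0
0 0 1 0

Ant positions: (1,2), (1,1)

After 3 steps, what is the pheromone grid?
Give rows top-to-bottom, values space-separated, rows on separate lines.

After step 1: ants at (0,2),(1,0)
  1 0 1 0
  3 0 0 0
  0 0 0 0
  0 0 0 0
  0 0 0 0
After step 2: ants at (0,3),(0,0)
  2 0 0 1
  2 0 0 0
  0 0 0 0
  0 0 0 0
  0 0 0 0
After step 3: ants at (1,3),(1,0)
  1 0 0 0
  3 0 0 1
  0 0 0 0
  0 0 0 0
  0 0 0 0

1 0 0 0
3 0 0 1
0 0 0 0
0 0 0 0
0 0 0 0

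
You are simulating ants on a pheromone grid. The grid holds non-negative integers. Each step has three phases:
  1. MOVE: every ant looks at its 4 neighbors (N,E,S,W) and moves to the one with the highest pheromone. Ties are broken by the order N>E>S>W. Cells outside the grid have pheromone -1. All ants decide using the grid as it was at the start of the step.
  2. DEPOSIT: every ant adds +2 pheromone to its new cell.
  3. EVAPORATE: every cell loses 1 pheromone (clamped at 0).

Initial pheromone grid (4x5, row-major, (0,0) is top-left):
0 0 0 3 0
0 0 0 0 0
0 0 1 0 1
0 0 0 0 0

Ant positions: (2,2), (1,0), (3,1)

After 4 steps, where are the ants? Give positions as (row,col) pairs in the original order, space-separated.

Step 1: ant0:(2,2)->N->(1,2) | ant1:(1,0)->N->(0,0) | ant2:(3,1)->N->(2,1)
  grid max=2 at (0,3)
Step 2: ant0:(1,2)->N->(0,2) | ant1:(0,0)->E->(0,1) | ant2:(2,1)->N->(1,1)
  grid max=1 at (0,1)
Step 3: ant0:(0,2)->E->(0,3) | ant1:(0,1)->E->(0,2) | ant2:(1,1)->N->(0,1)
  grid max=2 at (0,1)
Step 4: ant0:(0,3)->W->(0,2) | ant1:(0,2)->E->(0,3) | ant2:(0,1)->E->(0,2)
  grid max=5 at (0,2)

(0,2) (0,3) (0,2)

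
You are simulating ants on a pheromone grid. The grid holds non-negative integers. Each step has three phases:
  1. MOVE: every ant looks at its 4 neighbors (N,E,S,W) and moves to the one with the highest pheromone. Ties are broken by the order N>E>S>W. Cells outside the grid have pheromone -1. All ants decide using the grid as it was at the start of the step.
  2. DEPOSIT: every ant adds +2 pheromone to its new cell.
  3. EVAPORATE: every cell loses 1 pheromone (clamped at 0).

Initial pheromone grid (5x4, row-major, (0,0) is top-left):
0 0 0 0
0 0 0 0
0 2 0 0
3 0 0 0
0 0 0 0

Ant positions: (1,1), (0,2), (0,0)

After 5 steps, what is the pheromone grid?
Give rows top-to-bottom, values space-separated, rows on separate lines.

After step 1: ants at (2,1),(0,3),(0,1)
  0 1 0 1
  0 0 0 0
  0 3 0 0
  2 0 0 0
  0 0 0 0
After step 2: ants at (1,1),(1,3),(0,2)
  0 0 1 0
  0 1 0 1
  0 2 0 0
  1 0 0 0
  0 0 0 0
After step 3: ants at (2,1),(0,3),(0,3)
  0 0 0 3
  0 0 0 0
  0 3 0 0
  0 0 0 0
  0 0 0 0
After step 4: ants at (1,1),(1,3),(1,3)
  0 0 0 2
  0 1 0 3
  0 2 0 0
  0 0 0 0
  0 0 0 0
After step 5: ants at (2,1),(0,3),(0,3)
  0 0 0 5
  0 0 0 2
  0 3 0 0
  0 0 0 0
  0 0 0 0

0 0 0 5
0 0 0 2
0 3 0 0
0 0 0 0
0 0 0 0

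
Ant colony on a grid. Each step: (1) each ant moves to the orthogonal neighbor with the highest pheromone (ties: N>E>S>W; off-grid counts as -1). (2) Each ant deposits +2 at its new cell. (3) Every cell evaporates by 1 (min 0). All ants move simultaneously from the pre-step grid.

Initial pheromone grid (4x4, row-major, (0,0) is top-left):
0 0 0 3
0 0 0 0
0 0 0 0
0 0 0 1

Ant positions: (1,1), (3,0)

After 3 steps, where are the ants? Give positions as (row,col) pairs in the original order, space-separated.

Step 1: ant0:(1,1)->N->(0,1) | ant1:(3,0)->N->(2,0)
  grid max=2 at (0,3)
Step 2: ant0:(0,1)->E->(0,2) | ant1:(2,0)->N->(1,0)
  grid max=1 at (0,2)
Step 3: ant0:(0,2)->E->(0,3) | ant1:(1,0)->N->(0,0)
  grid max=2 at (0,3)

(0,3) (0,0)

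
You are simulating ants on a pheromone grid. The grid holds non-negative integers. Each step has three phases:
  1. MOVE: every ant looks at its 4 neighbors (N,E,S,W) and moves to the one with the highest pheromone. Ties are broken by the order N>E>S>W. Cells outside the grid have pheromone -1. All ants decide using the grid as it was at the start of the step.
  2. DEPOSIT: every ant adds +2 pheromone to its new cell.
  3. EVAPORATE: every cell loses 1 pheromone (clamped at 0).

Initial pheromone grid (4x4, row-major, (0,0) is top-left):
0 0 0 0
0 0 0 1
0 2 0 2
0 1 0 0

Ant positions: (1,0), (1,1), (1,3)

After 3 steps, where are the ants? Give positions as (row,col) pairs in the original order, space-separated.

Step 1: ant0:(1,0)->N->(0,0) | ant1:(1,1)->S->(2,1) | ant2:(1,3)->S->(2,3)
  grid max=3 at (2,1)
Step 2: ant0:(0,0)->E->(0,1) | ant1:(2,1)->N->(1,1) | ant2:(2,3)->N->(1,3)
  grid max=2 at (2,1)
Step 3: ant0:(0,1)->S->(1,1) | ant1:(1,1)->S->(2,1) | ant2:(1,3)->S->(2,3)
  grid max=3 at (2,1)

(1,1) (2,1) (2,3)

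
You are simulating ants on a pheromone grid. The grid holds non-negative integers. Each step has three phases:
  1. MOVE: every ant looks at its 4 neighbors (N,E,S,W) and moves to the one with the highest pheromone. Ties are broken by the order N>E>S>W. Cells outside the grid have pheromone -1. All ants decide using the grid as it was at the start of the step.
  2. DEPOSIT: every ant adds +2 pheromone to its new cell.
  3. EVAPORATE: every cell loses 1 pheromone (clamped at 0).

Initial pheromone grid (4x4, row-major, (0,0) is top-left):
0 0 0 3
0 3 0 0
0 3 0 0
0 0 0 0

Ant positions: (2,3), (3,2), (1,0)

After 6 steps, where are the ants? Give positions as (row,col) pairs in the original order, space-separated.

Step 1: ant0:(2,3)->N->(1,3) | ant1:(3,2)->N->(2,2) | ant2:(1,0)->E->(1,1)
  grid max=4 at (1,1)
Step 2: ant0:(1,3)->N->(0,3) | ant1:(2,2)->W->(2,1) | ant2:(1,1)->S->(2,1)
  grid max=5 at (2,1)
Step 3: ant0:(0,3)->S->(1,3) | ant1:(2,1)->N->(1,1) | ant2:(2,1)->N->(1,1)
  grid max=6 at (1,1)
Step 4: ant0:(1,3)->N->(0,3) | ant1:(1,1)->S->(2,1) | ant2:(1,1)->S->(2,1)
  grid max=7 at (2,1)
Step 5: ant0:(0,3)->S->(1,3) | ant1:(2,1)->N->(1,1) | ant2:(2,1)->N->(1,1)
  grid max=8 at (1,1)
Step 6: ant0:(1,3)->N->(0,3) | ant1:(1,1)->S->(2,1) | ant2:(1,1)->S->(2,1)
  grid max=9 at (2,1)

(0,3) (2,1) (2,1)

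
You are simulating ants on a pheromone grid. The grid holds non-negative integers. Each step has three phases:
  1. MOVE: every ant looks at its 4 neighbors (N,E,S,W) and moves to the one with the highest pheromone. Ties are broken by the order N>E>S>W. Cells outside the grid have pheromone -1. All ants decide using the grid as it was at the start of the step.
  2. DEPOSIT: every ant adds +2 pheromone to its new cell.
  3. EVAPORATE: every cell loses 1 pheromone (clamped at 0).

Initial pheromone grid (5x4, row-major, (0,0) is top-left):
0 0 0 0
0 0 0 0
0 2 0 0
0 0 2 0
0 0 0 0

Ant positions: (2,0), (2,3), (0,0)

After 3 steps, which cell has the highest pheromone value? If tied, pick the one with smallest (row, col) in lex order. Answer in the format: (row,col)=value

Answer: (2,1)=3

Derivation:
Step 1: ant0:(2,0)->E->(2,1) | ant1:(2,3)->N->(1,3) | ant2:(0,0)->E->(0,1)
  grid max=3 at (2,1)
Step 2: ant0:(2,1)->N->(1,1) | ant1:(1,3)->N->(0,3) | ant2:(0,1)->E->(0,2)
  grid max=2 at (2,1)
Step 3: ant0:(1,1)->S->(2,1) | ant1:(0,3)->W->(0,2) | ant2:(0,2)->E->(0,3)
  grid max=3 at (2,1)
Final grid:
  0 0 2 2
  0 0 0 0
  0 3 0 0
  0 0 0 0
  0 0 0 0
Max pheromone 3 at (2,1)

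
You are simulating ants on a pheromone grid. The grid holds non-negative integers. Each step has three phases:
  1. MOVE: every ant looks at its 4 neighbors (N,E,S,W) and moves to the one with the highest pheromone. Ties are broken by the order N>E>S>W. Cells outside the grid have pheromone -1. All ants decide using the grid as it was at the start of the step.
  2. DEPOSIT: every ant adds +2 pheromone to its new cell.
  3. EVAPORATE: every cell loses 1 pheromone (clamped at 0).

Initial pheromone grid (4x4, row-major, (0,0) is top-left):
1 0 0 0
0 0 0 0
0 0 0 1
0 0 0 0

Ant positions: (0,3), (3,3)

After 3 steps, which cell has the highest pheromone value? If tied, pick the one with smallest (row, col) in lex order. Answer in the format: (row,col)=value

Step 1: ant0:(0,3)->S->(1,3) | ant1:(3,3)->N->(2,3)
  grid max=2 at (2,3)
Step 2: ant0:(1,3)->S->(2,3) | ant1:(2,3)->N->(1,3)
  grid max=3 at (2,3)
Step 3: ant0:(2,3)->N->(1,3) | ant1:(1,3)->S->(2,3)
  grid max=4 at (2,3)
Final grid:
  0 0 0 0
  0 0 0 3
  0 0 0 4
  0 0 0 0
Max pheromone 4 at (2,3)

Answer: (2,3)=4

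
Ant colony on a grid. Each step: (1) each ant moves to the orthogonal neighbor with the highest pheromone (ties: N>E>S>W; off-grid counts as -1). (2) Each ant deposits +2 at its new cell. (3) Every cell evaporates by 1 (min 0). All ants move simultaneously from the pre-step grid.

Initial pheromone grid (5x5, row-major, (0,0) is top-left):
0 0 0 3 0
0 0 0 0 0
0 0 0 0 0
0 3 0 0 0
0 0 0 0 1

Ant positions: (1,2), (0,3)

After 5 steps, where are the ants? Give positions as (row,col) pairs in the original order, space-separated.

Step 1: ant0:(1,2)->N->(0,2) | ant1:(0,3)->E->(0,4)
  grid max=2 at (0,3)
Step 2: ant0:(0,2)->E->(0,3) | ant1:(0,4)->W->(0,3)
  grid max=5 at (0,3)
Step 3: ant0:(0,3)->E->(0,4) | ant1:(0,3)->E->(0,4)
  grid max=4 at (0,3)
Step 4: ant0:(0,4)->W->(0,3) | ant1:(0,4)->W->(0,3)
  grid max=7 at (0,3)
Step 5: ant0:(0,3)->E->(0,4) | ant1:(0,3)->E->(0,4)
  grid max=6 at (0,3)

(0,4) (0,4)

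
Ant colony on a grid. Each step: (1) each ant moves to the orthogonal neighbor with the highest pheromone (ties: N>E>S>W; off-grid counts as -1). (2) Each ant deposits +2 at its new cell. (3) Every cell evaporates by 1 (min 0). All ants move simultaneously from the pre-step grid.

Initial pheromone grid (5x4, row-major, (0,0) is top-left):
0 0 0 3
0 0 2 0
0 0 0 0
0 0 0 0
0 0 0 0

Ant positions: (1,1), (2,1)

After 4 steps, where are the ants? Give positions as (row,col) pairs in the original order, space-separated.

Step 1: ant0:(1,1)->E->(1,2) | ant1:(2,1)->N->(1,1)
  grid max=3 at (1,2)
Step 2: ant0:(1,2)->W->(1,1) | ant1:(1,1)->E->(1,2)
  grid max=4 at (1,2)
Step 3: ant0:(1,1)->E->(1,2) | ant1:(1,2)->W->(1,1)
  grid max=5 at (1,2)
Step 4: ant0:(1,2)->W->(1,1) | ant1:(1,1)->E->(1,2)
  grid max=6 at (1,2)

(1,1) (1,2)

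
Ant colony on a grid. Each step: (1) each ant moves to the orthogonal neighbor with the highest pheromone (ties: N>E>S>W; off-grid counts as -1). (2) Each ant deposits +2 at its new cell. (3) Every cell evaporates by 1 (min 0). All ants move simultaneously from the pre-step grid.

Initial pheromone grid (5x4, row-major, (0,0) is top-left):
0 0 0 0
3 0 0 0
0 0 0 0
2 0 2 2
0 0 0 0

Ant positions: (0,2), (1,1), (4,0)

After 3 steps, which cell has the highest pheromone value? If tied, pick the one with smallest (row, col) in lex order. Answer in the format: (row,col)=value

Answer: (1,0)=6

Derivation:
Step 1: ant0:(0,2)->E->(0,3) | ant1:(1,1)->W->(1,0) | ant2:(4,0)->N->(3,0)
  grid max=4 at (1,0)
Step 2: ant0:(0,3)->S->(1,3) | ant1:(1,0)->N->(0,0) | ant2:(3,0)->N->(2,0)
  grid max=3 at (1,0)
Step 3: ant0:(1,3)->N->(0,3) | ant1:(0,0)->S->(1,0) | ant2:(2,0)->N->(1,0)
  grid max=6 at (1,0)
Final grid:
  0 0 0 1
  6 0 0 0
  0 0 0 0
  1 0 0 0
  0 0 0 0
Max pheromone 6 at (1,0)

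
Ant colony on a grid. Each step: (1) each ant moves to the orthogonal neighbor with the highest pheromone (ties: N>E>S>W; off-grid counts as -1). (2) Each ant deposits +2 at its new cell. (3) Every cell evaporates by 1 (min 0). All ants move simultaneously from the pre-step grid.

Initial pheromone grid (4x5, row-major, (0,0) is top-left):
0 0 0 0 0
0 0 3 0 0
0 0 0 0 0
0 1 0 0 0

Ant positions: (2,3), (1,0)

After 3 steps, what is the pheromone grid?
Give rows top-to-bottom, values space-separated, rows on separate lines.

After step 1: ants at (1,3),(0,0)
  1 0 0 0 0
  0 0 2 1 0
  0 0 0 0 0
  0 0 0 0 0
After step 2: ants at (1,2),(0,1)
  0 1 0 0 0
  0 0 3 0 0
  0 0 0 0 0
  0 0 0 0 0
After step 3: ants at (0,2),(0,2)
  0 0 3 0 0
  0 0 2 0 0
  0 0 0 0 0
  0 0 0 0 0

0 0 3 0 0
0 0 2 0 0
0 0 0 0 0
0 0 0 0 0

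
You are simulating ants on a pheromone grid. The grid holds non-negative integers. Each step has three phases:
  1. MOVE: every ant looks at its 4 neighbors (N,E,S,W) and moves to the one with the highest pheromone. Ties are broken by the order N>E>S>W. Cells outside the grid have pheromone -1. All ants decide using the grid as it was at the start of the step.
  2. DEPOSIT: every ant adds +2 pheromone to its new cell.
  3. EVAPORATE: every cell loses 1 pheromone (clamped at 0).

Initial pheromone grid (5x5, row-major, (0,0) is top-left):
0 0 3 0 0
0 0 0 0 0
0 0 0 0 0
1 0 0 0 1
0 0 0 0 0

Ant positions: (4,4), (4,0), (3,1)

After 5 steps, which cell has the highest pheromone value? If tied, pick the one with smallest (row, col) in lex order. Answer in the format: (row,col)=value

Step 1: ant0:(4,4)->N->(3,4) | ant1:(4,0)->N->(3,0) | ant2:(3,1)->W->(3,0)
  grid max=4 at (3,0)
Step 2: ant0:(3,4)->N->(2,4) | ant1:(3,0)->N->(2,0) | ant2:(3,0)->N->(2,0)
  grid max=3 at (2,0)
Step 3: ant0:(2,4)->S->(3,4) | ant1:(2,0)->S->(3,0) | ant2:(2,0)->S->(3,0)
  grid max=6 at (3,0)
Step 4: ant0:(3,4)->N->(2,4) | ant1:(3,0)->N->(2,0) | ant2:(3,0)->N->(2,0)
  grid max=5 at (2,0)
Step 5: ant0:(2,4)->S->(3,4) | ant1:(2,0)->S->(3,0) | ant2:(2,0)->S->(3,0)
  grid max=8 at (3,0)
Final grid:
  0 0 0 0 0
  0 0 0 0 0
  4 0 0 0 0
  8 0 0 0 2
  0 0 0 0 0
Max pheromone 8 at (3,0)

Answer: (3,0)=8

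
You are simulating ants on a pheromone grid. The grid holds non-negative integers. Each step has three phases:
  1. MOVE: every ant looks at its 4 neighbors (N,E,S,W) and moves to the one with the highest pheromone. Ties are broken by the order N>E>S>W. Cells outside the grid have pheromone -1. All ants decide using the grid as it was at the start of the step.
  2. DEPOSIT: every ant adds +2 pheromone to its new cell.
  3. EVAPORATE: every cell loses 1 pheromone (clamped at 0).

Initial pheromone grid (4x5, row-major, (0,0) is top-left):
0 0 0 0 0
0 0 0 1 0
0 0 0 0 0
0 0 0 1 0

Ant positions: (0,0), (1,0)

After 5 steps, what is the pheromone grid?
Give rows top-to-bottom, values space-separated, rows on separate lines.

After step 1: ants at (0,1),(0,0)
  1 1 0 0 0
  0 0 0 0 0
  0 0 0 0 0
  0 0 0 0 0
After step 2: ants at (0,0),(0,1)
  2 2 0 0 0
  0 0 0 0 0
  0 0 0 0 0
  0 0 0 0 0
After step 3: ants at (0,1),(0,0)
  3 3 0 0 0
  0 0 0 0 0
  0 0 0 0 0
  0 0 0 0 0
After step 4: ants at (0,0),(0,1)
  4 4 0 0 0
  0 0 0 0 0
  0 0 0 0 0
  0 0 0 0 0
After step 5: ants at (0,1),(0,0)
  5 5 0 0 0
  0 0 0 0 0
  0 0 0 0 0
  0 0 0 0 0

5 5 0 0 0
0 0 0 0 0
0 0 0 0 0
0 0 0 0 0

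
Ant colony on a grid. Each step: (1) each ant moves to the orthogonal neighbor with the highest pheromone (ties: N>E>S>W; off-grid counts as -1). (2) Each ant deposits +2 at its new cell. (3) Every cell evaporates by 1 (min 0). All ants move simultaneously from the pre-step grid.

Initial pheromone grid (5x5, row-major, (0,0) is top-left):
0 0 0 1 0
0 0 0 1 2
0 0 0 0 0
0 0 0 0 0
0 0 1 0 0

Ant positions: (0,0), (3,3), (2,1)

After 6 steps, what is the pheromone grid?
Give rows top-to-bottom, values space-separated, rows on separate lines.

After step 1: ants at (0,1),(2,3),(1,1)
  0 1 0 0 0
  0 1 0 0 1
  0 0 0 1 0
  0 0 0 0 0
  0 0 0 0 0
After step 2: ants at (1,1),(1,3),(0,1)
  0 2 0 0 0
  0 2 0 1 0
  0 0 0 0 0
  0 0 0 0 0
  0 0 0 0 0
After step 3: ants at (0,1),(0,3),(1,1)
  0 3 0 1 0
  0 3 0 0 0
  0 0 0 0 0
  0 0 0 0 0
  0 0 0 0 0
After step 4: ants at (1,1),(0,4),(0,1)
  0 4 0 0 1
  0 4 0 0 0
  0 0 0 0 0
  0 0 0 0 0
  0 0 0 0 0
After step 5: ants at (0,1),(1,4),(1,1)
  0 5 0 0 0
  0 5 0 0 1
  0 0 0 0 0
  0 0 0 0 0
  0 0 0 0 0
After step 6: ants at (1,1),(0,4),(0,1)
  0 6 0 0 1
  0 6 0 0 0
  0 0 0 0 0
  0 0 0 0 0
  0 0 0 0 0

0 6 0 0 1
0 6 0 0 0
0 0 0 0 0
0 0 0 0 0
0 0 0 0 0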